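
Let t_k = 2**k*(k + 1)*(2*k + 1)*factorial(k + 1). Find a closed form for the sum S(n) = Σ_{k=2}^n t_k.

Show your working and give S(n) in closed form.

S(n) = 2*2**n*n*factorial(n + 2) - 24

The ratio is (k + 2)**2*(4*k + 6)/((k + 1)*(2*k + 1)).
Take A(k)=2*k + 4, B(k)=1, C(k)=k**2 + 3*k/2 + 1/2.
Set up (2*k + 4)·f(k+1) − (1)·f(k) − (k**2 + 3*k/2 + 1/2) = 0.
deg f ≤ 1 (via 1,0,2).
Match coefficients ⇒ f(k) = (k - 1)/2.
Certificate R = B(k−1)f/C = (k - 1)/((k + 1)*(2*k + 1)) gives s_k = 2**k*(k - 1)*factorial(k + 1).
Verify: 2**k*(k + 1)*(2*k + 1)*factorial(k + 1) matches t_k.
Telescope: S(n) = s_(n+1) − s_(2) = 2**(n + 1)*n*factorial(n + 2) − (24) = 2*2**n*n*factorial(n + 2) - 24.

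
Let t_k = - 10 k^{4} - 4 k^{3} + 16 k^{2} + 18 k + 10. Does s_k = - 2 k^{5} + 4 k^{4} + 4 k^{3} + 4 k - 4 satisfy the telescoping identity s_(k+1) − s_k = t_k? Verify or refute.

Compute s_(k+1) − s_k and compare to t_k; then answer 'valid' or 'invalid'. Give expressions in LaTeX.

s_(k+1) = -2*k**5 - 6*k**4 + 16*k**2 + 22*k + 6
s_(k+1) − s_k = -10*k**4 - 4*k**3 + 16*k**2 + 18*k + 10
(s_(k+1) − s_k) − t_k = 0

valid (s_(k+1) − s_k reduces to t_k)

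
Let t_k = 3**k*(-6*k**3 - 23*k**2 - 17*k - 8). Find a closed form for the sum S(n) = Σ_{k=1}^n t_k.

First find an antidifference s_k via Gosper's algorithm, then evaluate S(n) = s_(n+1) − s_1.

Compute t_(k+1)/t_k: get 3*(6*k**3 + 41*k**2 + 81*k + 54)/(6*k**3 + 23*k**2 + 17*k + 8).
Take A(k)=3, B(k)=1, C(k)=k**3 + 23*k**2/6 + 17*k/6 + 4/3.
Solve (3)·f(k+1) − (1)·f(k) = k**3 + 23*k**2/6 + 17*k/6 + 4/3.
Degrees (0,0,3) ⇒ d ≤ 3.
A polynomial solution: f(k) = (3*k**3 - 2*k**2 + k + 1)/6.
R(k) = B(k−1)·f(k)/C(k) = (3*k**3 - 2*k**2 + k + 1)/(6*k**3 + 23*k**2 + 17*k + 8); s_k = R·t_k = 3**k*(-3*k**3 + 2*k**2 - k - 1).
s_(k+1) − s_k = 3**k*(-6*k**3 - 23*k**2 - 17*k - 8) = t_k.
Evaluate: s_(n+1) = 3**(n + 1)*(-3*n**3 - 7*n**2 - 6*n - 3); subtract s_(1) = -9 ⇒ S(n) = -9*3**n*n**3 - 21*3**n*n**2 - 18*3**n*n - 9*3**n + 9.

S(n) = -9*3**n*n**3 - 21*3**n*n**2 - 18*3**n*n - 9*3**n + 9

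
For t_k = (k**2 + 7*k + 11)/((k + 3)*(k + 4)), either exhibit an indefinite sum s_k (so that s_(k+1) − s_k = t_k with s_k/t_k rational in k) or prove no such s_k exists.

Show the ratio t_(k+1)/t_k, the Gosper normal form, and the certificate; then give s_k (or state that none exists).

s_k = k*(3*k + 8)/(3*(k + 3))

Step 1: r(k) = (k + 3)*(7*k + (k + 1)**2 + 18)/((k + 5)*(k**2 + 7*k + 11)).
Normal form (A,B,C) = (k + 3, k + 5, k**2 + 7*k + 11).
Need (k + 3)·f(k+1) − (k + 4)·f(k) = k**2 + 7*k + 11.
d = 2 from the (1,1,2) case.
Solving with deg f ≤ 2: f(k) = k*(3*k + 8)/3.
R(k) = B(k−1)·f(k)/C(k) = k*(k + 4)*(3*k + 8)/(3*(k**2 + 7*k + 11)); s_k = R·t_k = k*(3*k + 8)/(3*(k + 3)).
Check: Δs_k = (k**2 + 7*k + 11)/(k**2 + 7*k + 12). ✓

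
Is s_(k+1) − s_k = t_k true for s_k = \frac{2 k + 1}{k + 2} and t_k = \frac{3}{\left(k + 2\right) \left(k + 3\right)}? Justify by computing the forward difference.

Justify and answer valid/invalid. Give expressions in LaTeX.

s_(k+1) = (2*k + 3)/(k + 3)
s_(k+1) − s_k = 3/(k**2 + 5*k + 6)
(s_(k+1) − s_k) − t_k = 0

valid (s_(k+1) − s_k reduces to t_k)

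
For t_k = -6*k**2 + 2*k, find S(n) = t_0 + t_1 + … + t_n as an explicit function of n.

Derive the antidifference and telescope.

The ratio is (-k + 3*(k + 1)**2 - 1)/(k*(3*k - 1)).
Normal form (A,B,C) = (1, 1, k**2 - k/3).
Solve (1)·f(k+1) − (1)·f(k) = k**2 - k/3.
Degrees (0,0,2) ⇒ d ≤ 3.
Solving with deg f ≤ 3: f(k) = k*(k - 1)**2/3.
Certificate R = B(k−1)f/C = (k - 1)**2/(3*k - 1) gives s_k = 2*k*(-k**2 + 2*k - 1).
Δs = 2*k*(1 - 3*k), as required.
Σ_(k=0)^n t_k = s_(n+1) − s_(0) = (2*n**2*(-n - 1)) − (0), i.e. 2*n**2*(-n - 1).

S(n) = 2*n**2*(-n - 1)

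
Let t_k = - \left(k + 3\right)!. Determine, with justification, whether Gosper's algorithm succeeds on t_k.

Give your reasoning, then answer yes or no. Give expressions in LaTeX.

The ratio is k + 4.
Gosper form: A/B · C(k+1)/C(k) with A=k + 4, B=1, C=1.
Need (k + 4)·f(k+1) − (1)·f(k) = 1.
deg f ≤ -1 (via 1,0,0).
Bound -1 < 0, so the key equation has no polynomial solution.

No — negative degree bound, so no certificate f.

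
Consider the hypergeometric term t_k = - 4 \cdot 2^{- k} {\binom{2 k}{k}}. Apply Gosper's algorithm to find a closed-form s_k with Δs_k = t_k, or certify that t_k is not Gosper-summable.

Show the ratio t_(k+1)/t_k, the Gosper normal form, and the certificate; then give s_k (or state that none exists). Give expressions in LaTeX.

t_(k+1)/t_k = (2*k + 1)/(k + 1).
Factor: A=2*k + 1; B=k + 1; C=1.
Need (2*k + 1)·f(k+1) − (k)·f(k) = 1.
From deg A=1, deg B=1, deg C=0: d=-1.
d = -1 < 0 ⇒ no nonzero polynomial f; not summable.

not Gosper-summable; s_k does not exist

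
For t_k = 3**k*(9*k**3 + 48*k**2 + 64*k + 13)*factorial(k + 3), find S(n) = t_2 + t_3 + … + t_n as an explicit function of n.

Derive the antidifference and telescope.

The ratio is 3*(9*k**4 + 111*k**3 + 487*k**2 + 882*k + 536)/(9*k**3 + 48*k**2 + 64*k + 13).
Normal form (A,B,C) = (3*k + 12, 1, k**3 + 16*k**2/3 + 64*k/9 + 13/9).
Solve (3*k + 12)·f(k+1) − (1)·f(k) = k**3 + 16*k**2/3 + 64*k/9 + 13/9.
d = 2 from the (1,0,3) case.
Solving with deg f ≤ 2: f(k) = (3*k**2 - k - 1)/9.
R(k) = B(k−1)·f(k)/C(k) = (3*k**2 - k - 1)/(9*k**3 + 48*k**2 + 64*k + 13); s_k = R·t_k = 3**k*(3*k**2 - k - 1)*factorial(k + 3).
Check: Δs_k = 3**k*(9*k**3 + 48*k**2 + 64*k + 13)*factorial(k + 3). ✓
Evaluate: s_(n+1) = 3**(n + 1)*(3*n**2 + 5*n + 1)*factorial(n + 4); subtract s_(2) = 9720 ⇒ S(n) = 9*3**n*n**2*factorial(n + 4) + 15*3**n*n*factorial(n + 4) + 3*3**n*factorial(n + 4) - 9720.

S(n) = 9*3**n*n**2*factorial(n + 4) + 15*3**n*n*factorial(n + 4) + 3*3**n*factorial(n + 4) - 9720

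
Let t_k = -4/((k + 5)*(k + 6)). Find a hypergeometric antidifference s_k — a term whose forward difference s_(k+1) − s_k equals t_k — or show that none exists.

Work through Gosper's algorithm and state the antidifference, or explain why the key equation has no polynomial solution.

Step 1: r(k) = (k + 5)/(k + 7).
Take A(k)=k + 5, B(k)=k + 7, C(k)=1.
Set up (k + 5)·f(k+1) − (k + 6)·f(k) − (1) = 0.
From deg A=1, deg B=1, deg C=0: d=1.
Match coefficients ⇒ f(k) = k/5.
Certificate R = B(k−1)f/C = k*(k + 6)/5 gives s_k = -4*k/(5*k + 25).
Verify: -4/(k**2 + 11*k + 30) matches t_k.

s_k = -4*k/(5*k + 25)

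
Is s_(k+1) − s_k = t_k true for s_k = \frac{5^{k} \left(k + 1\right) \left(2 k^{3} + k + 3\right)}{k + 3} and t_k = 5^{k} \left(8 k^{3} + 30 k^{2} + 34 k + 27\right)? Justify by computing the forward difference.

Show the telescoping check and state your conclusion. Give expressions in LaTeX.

Invalid: residual \frac{5^{k} \left(- 16 k^{4} - 104 k^{3} - 248 k^{2} - 256 k - 156\right)}{k^{2} + 7 k + 12} ≠ 0.

s_(k+1) = 5**(k + 1)*(k + 2)*(k + 2*(k + 1)**3 + 4)/(k + 4)
s_(k+1) − s_k = 5**k*(8*k**5 + 70*k**4 + 236*k**3 + 377*k**2 + 341*k + 168)/(k**2 + 7*k + 12)
(s_(k+1) − s_k) − t_k = 5**k*(-16*k**4 - 104*k**3 - 248*k**2 - 256*k - 156)/(k**2 + 7*k + 12)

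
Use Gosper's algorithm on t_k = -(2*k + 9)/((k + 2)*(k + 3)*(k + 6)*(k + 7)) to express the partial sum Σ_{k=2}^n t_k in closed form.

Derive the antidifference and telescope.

S(n) = (-n**2 - 10*n + 11)/(32*(n**2 + 10*n + 21))

r(k) = (k + 2)*(k + 6)*(2*k + 11)/((k + 4)*(k + 8)*(2*k + 9)) after simplifying.
So A=k + 2 and B=k + 8, with C=k**3 + 27*k**2/2 + 121*k/2 + 90.
Key eq: (k + 2)·f(k+1) = (k + 7)·f(k) + (k**3 + 27*k**2/2 + 121*k/2 + 90).
From deg A=1, deg B=1, deg C=3: d=5.
Solve for f: f(k) = k*(k + 3)*(k + 4)*(k + 5)*(k + 8)/24 (degree 5 ≤ 5).
Certificate R = B(k−1)f/C = k*(k + 3)*(k + 7)*(k + 8)/(12*(2*k + 9)) gives s_k = k*(-k - 8)/(12*(k**2 + 8*k + 12)).
Δs = (-2*k - 9)/(k**4 + 18*k**3 + 113*k**2 + 288*k + 252), as required.
Evaluate: s_(n+1) = (-n**2 - 10*n - 9)/(12*(n**2 + 10*n + 21)); subtract s_(2) = -5/96 ⇒ S(n) = (-n**2 - 10*n + 11)/(32*(n**2 + 10*n + 21)).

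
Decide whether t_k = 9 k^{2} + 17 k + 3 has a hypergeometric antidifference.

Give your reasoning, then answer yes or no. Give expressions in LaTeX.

Yes. s_k = k \left(3 k^{2} + 4 k - 4\right).

Ratio r(k) = (9*k**2 + 35*k + 29)/(9*k**2 + 17*k + 3).
Factor: A=1; B=1; C=k**2 + 17*k/9 + 1/3.
Need (1)·f(k+1) − (1)·f(k) = k**2 + 17*k/9 + 1/3.
Bound: deg f ≤ 3.
Coefficient equations give f(k) = k*(k + 2)*(3*k - 2)/9.
Then R = B(k−1)f/C = k*(k + 2)*(3*k - 2)/(9*k**2 + 17*k + 3), so s_k = R(k)·t_k = k*(3*k**2 + 4*k - 4).
Verify: 9*k**2 + 17*k + 3 matches t_k.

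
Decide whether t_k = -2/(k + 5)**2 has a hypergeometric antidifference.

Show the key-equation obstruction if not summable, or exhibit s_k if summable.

The ratio is (k + 5)**2/(k + 6)**2.
A = k**2 + 10*k + 25, B = k**2 + 12*k + 36, C = 1.
f must satisfy (k**2 + 10*k + 25)·f(k+1) − (k**2 + 10*k + 25)·f(k) = 1.
Bound: deg f ≤ 0.
Generic f = c0 gives residual -1; -1 = 0 cannot hold, so t_k is not Gosper-summable.

No; the coefficient equations for f are inconsistent.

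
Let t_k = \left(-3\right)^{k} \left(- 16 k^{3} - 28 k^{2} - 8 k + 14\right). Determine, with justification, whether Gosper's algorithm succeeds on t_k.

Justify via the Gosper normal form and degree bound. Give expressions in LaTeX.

Yes. s_k = 2 \left(-3\right)^{k} \left(2 k^{3} - k^{2} - 2 k - 1\right).

t_(k+1)/t_k = 3*(-8*k**3 - 38*k**2 - 56*k - 19)/(8*k**3 + 14*k**2 + 4*k - 7).
A = -3, B = 1, C = k**3 + 7*k**2/4 + k/2 - 7/8.
Need (-3)·f(k+1) − (1)·f(k) = k**3 + 7*k**2/4 + k/2 - 7/8.
d = 3 from the (0,0,3) case.
Coefficient equations give f(k) = -(2*k**3 - k**2 - 2*k - 1)/8.
Then R = B(k−1)f/C = -(2*k**3 - k**2 - 2*k - 1)/(8*k**3 + 14*k**2 + 4*k - 7), so s_k = R(k)·t_k = 2*(-3)**k*(2*k**3 - k**2 - 2*k - 1).
s_(k+1) − s_k = (-3)**k*(-16*k**3 - 28*k**2 - 8*k + 14) = t_k.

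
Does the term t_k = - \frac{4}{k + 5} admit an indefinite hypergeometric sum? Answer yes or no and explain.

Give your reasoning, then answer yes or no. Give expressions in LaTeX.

Step 1: r(k) = (k + 5)/(k + 6).
So A=k + 5 and B=k + 6, with C=1.
Set up (k + 5)·f(k+1) − (k + 5)·f(k) − (1) = 0.
Bound: deg f ≤ 0.
Generic f = c0 gives residual -1; -1 = 0 cannot hold, so t_k is not Gosper-summable.

No; the coefficient equations for f are inconsistent.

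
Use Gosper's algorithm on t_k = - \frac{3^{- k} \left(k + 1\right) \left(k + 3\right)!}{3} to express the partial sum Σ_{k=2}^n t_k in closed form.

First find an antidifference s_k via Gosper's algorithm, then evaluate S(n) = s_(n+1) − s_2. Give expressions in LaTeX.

S(n) = \frac{40}{3} - \frac{3^{- n} \left(n + 4\right)!}{3}

Compute t_(k+1)/t_k: get (k + 2)*(k + 4)/(3*(k + 1)).
Gosper form: A/B · C(k+1)/C(k) with A=k/3 + 4/3, B=1, C=k + 1.
f must satisfy (k/3 + 4/3)·f(k+1) − (1)·f(k) = k + 1.
Bound: deg f ≤ 0.
Solve for f: f(k) = 3 (degree 0 ≤ 0).
R(k) = B(k−1)·f(k)/C(k) = 3/(k + 1); s_k = R·t_k = -factorial(k + 3)/3**k.
Δs = -(k + 1)*factorial(k + 3)/(3*3**k), as required.
s_(n+1) = -3**(-n - 1)*factorial(n + 4) and s_(2) = -40/3, so S(n) = 40/3 - factorial(n + 4)/(3*3**n).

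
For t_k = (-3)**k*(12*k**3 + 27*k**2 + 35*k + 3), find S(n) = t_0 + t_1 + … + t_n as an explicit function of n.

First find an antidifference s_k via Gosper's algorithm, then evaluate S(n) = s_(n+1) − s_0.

t_(k+1)/t_k = 3*(-12*k**3 - 63*k**2 - 125*k - 77)/(12*k**3 + 27*k**2 + 35*k + 3).
So A=-3 and B=1, with C=k**3 + 9*k**2/4 + 35*k/12 + 1/4.
f must satisfy (-3)·f(k+1) − (1)·f(k) = k**3 + 9*k**2/4 + 35*k/12 + 1/4.
d = 3 from the (0,0,3) case.
A polynomial solution: f(k) = -(3*k**3 + 2*k - 3)/12.
So s_k = (B(k−1)f/C)·t_k = (-(3*k**3 + 2*k - 3)/(12*k**3 + 27*k**2 + 35*k + 3))·t_k = (-3)**k*(-3*k**3 - 2*k + 3).
Check: Δs_k = (-3)**k*(12*k**3 + 27*k**2 + 35*k + 3). ✓
s_(n+1) = 3*(-3)**n*(3*n**3 + 9*n**2 + 11*n + 2) and s_(0) = 3, so S(n) = 9*(-3)**n*n**3 + 27*(-3)**n*n**2 + 33*(-3)**n*n + 6*(-3)**n - 3.

S(n) = 9*(-3)**n*n**3 + 27*(-3)**n*n**2 + 33*(-3)**n*n + 6*(-3)**n - 3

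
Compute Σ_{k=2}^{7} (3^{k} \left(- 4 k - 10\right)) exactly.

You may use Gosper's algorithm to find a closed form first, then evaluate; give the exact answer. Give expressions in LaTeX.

Σ = -118044

t_(k+1)/t_k = 3*(2*k + 7)/(2*k + 5).
Gosper form: A/B · C(k+1)/C(k) with A=3, B=1, C=k + 5/2.
Key eq: (3)·f(k+1) = (1)·f(k) + (k + 5/2).
d = 1 from the (0,0,1) case.
Match coefficients ⇒ f(k) = (k + 1)/2.
So s_k = (B(k−1)f/C)·t_k = ((k + 1)/(2*k + 5))·t_k = -2*3**k*(k + 1).
Verify: 3**k*(-4*k - 10) matches t_k.
Telescoping: Σ = s_(8) − s_(2) = -118098 − (-54) = -118044.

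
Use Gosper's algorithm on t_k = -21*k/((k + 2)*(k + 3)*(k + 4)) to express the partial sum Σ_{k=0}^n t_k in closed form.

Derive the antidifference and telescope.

t_(k+1)/t_k = (k + 1)*(k + 2)/(k*(k + 5)).
Take A(k)=k + 2, B(k)=k + 5, C(k)=k.
Solve (k + 2)·f(k+1) − (k + 4)·f(k) = k.
Bound: deg f ≤ 2.
Coefficient equations give f(k) = k*(k - 1)/6.
R(k) = B(k−1)·f(k)/C(k) = (k - 1)*(k + 4)/6; s_k = R·t_k = 7*k*(1 - k)/(2*(k + 2)*(k + 3)).
Δs = -21*k/(k**3 + 9*k**2 + 26*k + 24), as required.
Evaluate: s_(n+1) = 7*n*(-n - 1)/(2*(n**2 + 7*n + 12)); subtract s_(0) = 0 ⇒ S(n) = 7*n*(-n - 1)/(2*(n**2 + 7*n + 12)).

S(n) = 7*n*(-n - 1)/(2*(n**2 + 7*n + 12))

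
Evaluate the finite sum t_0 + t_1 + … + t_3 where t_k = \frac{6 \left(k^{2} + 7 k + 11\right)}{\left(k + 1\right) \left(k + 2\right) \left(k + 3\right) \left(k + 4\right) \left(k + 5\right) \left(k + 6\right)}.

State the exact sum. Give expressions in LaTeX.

Compute t_(k+1)/t_k: get (k + 1)*(7*k + (k + 1)**2 + 18)/((k + 7)*(k**2 + 7*k + 11)).
Take A(k)=k + 1, B(k)=k + 7, C(k)=k**2 + 7*k + 11.
Set up (k + 1)·f(k+1) − (k + 6)·f(k) − (k**2 + 7*k + 11) = 0.
Bound: deg f ≤ 5.
Coefficient equations give f(k) = k*(k + 2)*(k + 4)*(k**2 + 9*k + 23)/45.
Get s_k = R·t_k = 2*k*(k**2 + 9*k + 23)/(15*(k**3 + 9*k**2 + 23*k + 15)) with R(k) = B(k−1)f(k)/C(k) = k*(k + 2)*(k + 4)*(k + 6)*(k**2 + 9*k + 23)/(45*(k**2 + 7*k + 11)).
Verify: 6*(k**2 + 7*k + 11)/(k**6 + 21*k**5 + 175*k**4 + 735*k**3 + 1624*k**2 + 1764*k + 720) matches t_k.
Evaluate s at k=4 and k=0: 8/63 and 0; difference 8/63.

Σ = 8/63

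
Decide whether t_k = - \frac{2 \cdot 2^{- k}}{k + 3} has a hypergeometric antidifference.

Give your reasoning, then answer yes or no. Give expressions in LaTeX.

No; the degree bound rules out any f.

Compute t_(k+1)/t_k: get (k + 3)/(2*(k + 4)).
So A=k/2 + 3/2 and B=k + 4, with C=1.
Key eq: (k/2 + 3/2)·f(k+1) = (k + 3)·f(k) + (1).
Bound: deg f ≤ -1.
d = -1 < 0 ⇒ no nonzero polynomial f; not summable.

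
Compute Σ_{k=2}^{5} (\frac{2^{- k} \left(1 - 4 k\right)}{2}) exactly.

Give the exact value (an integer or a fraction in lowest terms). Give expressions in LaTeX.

Σ = -149/64

Compute t_(k+1)/t_k: get (4*k + 3)/(2*(4*k - 1)).
Take A(k)=1/2, B(k)=1, C(k)=k - 1/4.
Need (1/2)·f(k+1) − (1)·f(k) = k - 1/4.
From deg A=0, deg B=0, deg C=1: d=1.
Coefficient equations give f(k) = -(4*k + 3)/2.
Then R = B(k−1)f/C = -2*(4*k + 3)/(4*k - 1), so s_k = R(k)·t_k = (4*k + 3)/2**k.
Verify: (1 - 4*k)/(2*2**k) matches t_k.
Σ_(k=2)^(5) t_k = s_(6) − s_(2) = 27/64 − (11/4) = -149/64.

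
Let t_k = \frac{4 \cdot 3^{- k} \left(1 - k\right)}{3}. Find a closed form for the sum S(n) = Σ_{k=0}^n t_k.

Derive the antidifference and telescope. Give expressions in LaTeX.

S(n) = 3^{- n - 1} \left(3^{n + 1} + 2 n + 1\right)

Compute t_(k+1)/t_k: get k/(3*(k - 1)).
So A=1/3 and B=1, with C=k - 1.
f must satisfy (1/3)·f(k+1) − (1)·f(k) = k - 1.
Degrees (0,0,1) ⇒ d ≤ 1.
Match coefficients ⇒ f(k) = -3*(2*k - 1)/4.
So s_k = (B(k−1)f/C)·t_k = (-3*(2*k - 1)/(4*(k - 1)))·t_k = (2*k - 1)/3**k.
s_(k+1) − s_k = 4*(1 - k)/(3*3**k) = t_k.
Telescope: S(n) = s_(n+1) − s_(0) = 3**(-n - 1)*(2*n + 1) − (-1) = 3**(-n - 1)*(3**(n + 1) + 2*n + 1).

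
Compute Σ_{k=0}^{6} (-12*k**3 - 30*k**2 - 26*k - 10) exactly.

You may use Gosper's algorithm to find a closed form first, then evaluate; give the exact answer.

Σ = -8638

Compute t_(k+1)/t_k: get (6*k**3 + 33*k**2 + 61*k + 39)/(6*k**3 + 15*k**2 + 13*k + 5).
Factor: A=1; B=1; C=k**3 + 5*k**2/2 + 13*k/6 + 5/6.
Need (1)·f(k+1) − (1)·f(k) = k**3 + 5*k**2/2 + 13*k/6 + 5/6.
Bound: deg f ≤ 4.
Solving with deg f ≤ 4: f(k) = k*(3*k**3 + 4*k**2 + k + 2)/12.
So s_k = (B(k−1)f/C)·t_k = (k*(3*k**3 + 4*k**2 + k + 2)/(2*(6*k**3 + 15*k**2 + 13*k + 5)))·t_k = k*(-3*k**3 - 4*k**2 - k - 2).
Check: Δs_k = -12*k**3 - 30*k**2 - 26*k - 10. ✓
Sum = s_(7) − s_(0); s_(7) = -8638, s_(0) = 0 ⇒ -8638.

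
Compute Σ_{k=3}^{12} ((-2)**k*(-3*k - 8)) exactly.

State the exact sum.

Step 1: r(k) = 2*(-3*k - 11)/(3*k + 8).
So A=-2 and B=1, with C=k + 8/3.
Key eq: (-2)·f(k+1) = (1)·f(k) + (k + 8/3).
deg f ≤ 1 (via 0,0,1).
A polynomial solution: f(k) = -(k + 2)/3.
Get s_k = R·t_k = (-2)**k*(k + 2) with R(k) = B(k−1)f(k)/C(k) = -(k + 2)/(3*k + 8).
Verify: (-2)**k*(-3*k - 8) matches t_k.
Evaluate s at k=13 and k=3: -122880 and -40; difference -122840.

Σ = -122840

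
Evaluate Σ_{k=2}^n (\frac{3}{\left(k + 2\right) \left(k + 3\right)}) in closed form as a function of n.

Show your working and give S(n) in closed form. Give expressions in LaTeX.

Ratio r(k) = (k + 2)/(k + 4).
A = k + 2, B = k + 4, C = 1.
Need (k + 2)·f(k+1) − (k + 3)·f(k) = 1.
Degrees (1,1,0) ⇒ d ≤ 1.
Solve for f: f(k) = k/2 (degree 1 ≤ 1).
Get s_k = R·t_k = 3*k/(2*(k + 2)) with R(k) = B(k−1)f(k)/C(k) = k*(k + 3)/2.
Check: Δs_k = 3/(k**2 + 5*k + 6). ✓
s_(n+1) = 3*(n + 1)/(2*(n + 3)) and s_(2) = 3/4, so S(n) = 3*(n - 1)/(4*(n + 3)).

S(n) = \frac{3 \left(n - 1\right)}{4 \left(n + 3\right)}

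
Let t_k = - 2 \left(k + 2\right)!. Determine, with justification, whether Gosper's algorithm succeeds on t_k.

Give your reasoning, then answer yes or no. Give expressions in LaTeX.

No — key equation has no polynomial f.

r(k) = k + 3 after simplifying.
Normal form (A,B,C) = (k + 3, 1, 1).
Set up (k + 3)·f(k+1) − (1)·f(k) − (1) = 0.
d = -1 from the (1,0,0) case.
Bound -1 < 0, so the key equation has no polynomial solution.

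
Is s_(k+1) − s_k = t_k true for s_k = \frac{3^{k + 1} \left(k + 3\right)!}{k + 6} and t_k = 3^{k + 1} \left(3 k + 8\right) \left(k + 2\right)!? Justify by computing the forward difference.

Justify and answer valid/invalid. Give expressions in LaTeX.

s_(k+1) = 3**(k + 2)*factorial(k + 4)/(k + 7)
s_(k+1) − s_k = 3**(k + 1)*(3*k**2 + 29*k + 65)*factorial(k + 3)/((k + 6)*(k + 7))
(s_(k+1) − s_k) − t_k = -3**(k + 2)*(3*k**2 + 26*k + 47)*factorial(k + 2)/((k + 6)*(k + 7))

Invalid: residual - \frac{3^{k + 2} \left(3 k^{2} + 26 k + 47\right) \left(k + 2\right)!}{\left(k + 6\right) \left(k + 7\right)} ≠ 0.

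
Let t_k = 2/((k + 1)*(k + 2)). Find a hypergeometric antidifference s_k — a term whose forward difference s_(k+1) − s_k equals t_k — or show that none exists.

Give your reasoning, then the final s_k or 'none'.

s_k = 2*k/(k + 1)

Step 1: r(k) = (k + 1)/(k + 3).
Take A(k)=k + 1, B(k)=k + 3, C(k)=1.
f must satisfy (k + 1)·f(k+1) − (k + 2)·f(k) = 1.
deg f ≤ 1 (via 1,1,0).
Solving with deg f ≤ 1: f(k) = k.
R(k) = B(k−1)·f(k)/C(k) = k*(k + 2); s_k = R·t_k = 2*k/(k + 1).
Check: Δs_k = 2/(k**2 + 3*k + 2). ✓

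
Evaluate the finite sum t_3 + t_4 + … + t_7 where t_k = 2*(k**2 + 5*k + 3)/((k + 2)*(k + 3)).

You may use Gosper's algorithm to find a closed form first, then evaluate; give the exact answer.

t_(k+1)/t_k = (k + 2)*(5*k + (k + 1)**2 + 8)/((k + 4)*(k**2 + 5*k + 3)).
Normal form (A,B,C) = (k + 2, k + 4, k**2 + 5*k + 3).
Key eq: (k + 2)·f(k+1) = (k + 3)·f(k) + (k**2 + 5*k + 3).
Bound: deg f ≤ 2.
Match coefficients ⇒ f(k) = k*(2*k + 1)/2.
Then R = B(k−1)f/C = k*(k + 3)*(2*k + 1)/(2*(k**2 + 5*k + 3)), so s_k = R(k)·t_k = k*(2*k + 1)/(k + 2).
s_(k+1) − s_k = 2*(k**2 + 5*k + 3)/(k**2 + 5*k + 6) = t_k.
Evaluate s at k=8 and k=3: 68/5 and 21/5; difference 47/5.

Σ = 47/5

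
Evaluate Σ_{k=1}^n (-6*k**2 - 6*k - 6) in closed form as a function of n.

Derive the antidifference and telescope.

t_(k+1)/t_k = (k + (k + 1)**2 + 2)/(k**2 + k + 1).
Normal form (A,B,C) = (1, 1, k**2 + k + 1).
Set up (1)·f(k+1) − (1)·f(k) − (k**2 + k + 1) = 0.
Bound: deg f ≤ 3.
Solving with deg f ≤ 3: f(k) = k*(k**2 + 2)/3.
Get s_k = R·t_k = 2*k*(-k**2 - 2) with R(k) = B(k−1)f(k)/C(k) = k*(k**2 + 2)/(3*(k**2 + k + 1)).
s_(k+1) − s_k = -6*k**2 - 6*k - 6 = t_k.
s_(n+1) = -2*n**3 - 6*n**2 - 10*n - 6 and s_(1) = -6, so S(n) = 2*n*(-n**2 - 3*n - 5).

S(n) = 2*n*(-n**2 - 3*n - 5)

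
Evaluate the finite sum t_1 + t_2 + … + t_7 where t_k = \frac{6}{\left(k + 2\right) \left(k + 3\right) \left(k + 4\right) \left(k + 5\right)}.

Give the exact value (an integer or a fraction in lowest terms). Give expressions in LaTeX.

Σ = 7/220

The ratio is (k + 2)/(k + 6).
Take A(k)=k + 2, B(k)=k + 6, C(k)=1.
Need (k + 2)·f(k+1) − (k + 5)·f(k) = 1.
Bound: deg f ≤ 3.
Solve for f: f(k) = k*(k**2 + 9*k + 26)/72 (degree 3 ≤ 3).
Get s_k = R·t_k = k*(k**2 + 9*k + 26)/(12*(k + 2)*(k + 3)*(k + 4)) with R(k) = B(k−1)f(k)/C(k) = k*(k + 5)*(k**2 + 9*k + 26)/72.
Δs = 6/(k**4 + 14*k**3 + 71*k**2 + 154*k + 120), as required.
Telescoping: Σ = s_(8) − s_(1) = 9/110 − (1/20) = 7/220.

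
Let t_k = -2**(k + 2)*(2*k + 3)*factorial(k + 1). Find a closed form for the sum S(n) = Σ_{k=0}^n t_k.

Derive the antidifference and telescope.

The ratio is 2*(k + 2)*(2*k + 5)/(2*k + 3).
Factor: A=2*k + 4; B=1; C=k + 3/2.
f must satisfy (2*k + 4)·f(k+1) − (1)·f(k) = k + 3/2.
Degrees (1,0,1) ⇒ d ≤ 0.
Solving with deg f ≤ 0: f(k) = 1/2.
Certificate R = B(k−1)f/C = 1/(2*k + 3) gives s_k = -2**(k + 2)*factorial(k + 1).
Δs = -2**(k + 2)*(2*k + 3)*factorial(k + 1), as required.
Evaluate: s_(n+1) = -2**(n + 3)*factorial(n + 2); subtract s_(0) = -4 ⇒ S(n) = -8*2**n*factorial(n + 2) + 4.

S(n) = -8*2**n*factorial(n + 2) + 4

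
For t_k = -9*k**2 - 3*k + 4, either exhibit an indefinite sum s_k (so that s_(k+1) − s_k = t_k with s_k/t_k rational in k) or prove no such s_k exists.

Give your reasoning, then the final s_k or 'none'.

Step 1: r(k) = (9*k**2 + 21*k + 8)/(9*k**2 + 3*k - 4).
A = 1, B = 1, C = k**2 + k/3 - 4/9.
Solve (1)·f(k+1) − (1)·f(k) = k**2 + k/3 - 4/9.
Degrees (0,0,2) ⇒ d ≤ 3.
Coefficient equations give f(k) = k*(3*k**2 - 3*k - 4)/9.
Certificate R = B(k−1)f/C = k*(3*k**2 - 3*k - 4)/(9*k**2 + 3*k - 4) gives s_k = k*(-3*k**2 + 3*k + 4).
s_(k+1) − s_k = -9*k**2 - 3*k + 4 = t_k.

s_k = k*(-3*k**2 + 3*k + 4)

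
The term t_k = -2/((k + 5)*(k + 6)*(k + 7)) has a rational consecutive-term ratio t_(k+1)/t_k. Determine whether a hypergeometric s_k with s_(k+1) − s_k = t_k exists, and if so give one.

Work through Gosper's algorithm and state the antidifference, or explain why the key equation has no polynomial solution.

s_k = k*(-k - 11)/(30*(k + 5)*(k + 6))

Ratio r(k) = (k + 5)/(k + 8).
A = k + 5, B = k + 8, C = 1.
Need (k + 5)·f(k+1) − (k + 7)·f(k) = 1.
Bound: deg f ≤ 2.
Coefficient equations give f(k) = k*(k + 11)/60.
Get s_k = R·t_k = k*(-k - 11)/(30*(k + 5)*(k + 6)) with R(k) = B(k−1)f(k)/C(k) = k*(k + 7)*(k + 11)/60.
s_(k+1) − s_k = -2/(k**3 + 18*k**2 + 107*k + 210) = t_k.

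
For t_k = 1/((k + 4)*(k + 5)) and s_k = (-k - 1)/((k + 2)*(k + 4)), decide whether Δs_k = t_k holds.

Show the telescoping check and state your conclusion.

s_(k+1) = (-k - 2)/((k + 3)*(k + 5))
s_(k+1) − s_k = (k**2 + 3*k - 1)/(k**4 + 14*k**3 + 71*k**2 + 154*k + 120)
(s_(k+1) − s_k) − t_k = (-2*k - 7)/(k**4 + 14*k**3 + 71*k**2 + 154*k + 120)

Invalid: residual (-2*k - 7)/(k**4 + 14*k**3 + 71*k**2 + 154*k + 120) ≠ 0.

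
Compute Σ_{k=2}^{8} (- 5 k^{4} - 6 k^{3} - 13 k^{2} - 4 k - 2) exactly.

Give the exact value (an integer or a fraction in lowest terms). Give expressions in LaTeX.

Σ = -54418

Step 1: r(k) = (5*k**4 + 26*k**3 + 61*k**2 + 68*k + 30)/(5*k**4 + 6*k**3 + 13*k**2 + 4*k + 2).
A = 1, B = 1, C = k**4 + 6*k**3/5 + 13*k**2/5 + 4*k/5 + 2/5.
Key eq: (1)·f(k+1) = (1)·f(k) + (k**4 + 6*k**3/5 + 13*k**2/5 + 4*k/5 + 2/5).
Degrees (0,0,4) ⇒ d ≤ 5.
Solve for f: f(k) = k*(k**4 - k**3 + 3*k**2 - 3*k + 2)/5 (degree 5 ≤ 5).
R(k) = B(k−1)·f(k)/C(k) = k*(k**4 - k**3 + 3*k**2 - 3*k + 2)/(5*k**4 + 6*k**3 + 13*k**2 + 4*k + 2); s_k = R·t_k = k*(-k**4 + k**3 - 3*k**2 + 3*k - 2).
s_(k+1) − s_k = -5*k**4 - 6*k**3 - 13*k**2 - 4*k - 2 = t_k.
Telescoping: Σ = s_(9) − s_(2) = -54450 − (-32) = -54418.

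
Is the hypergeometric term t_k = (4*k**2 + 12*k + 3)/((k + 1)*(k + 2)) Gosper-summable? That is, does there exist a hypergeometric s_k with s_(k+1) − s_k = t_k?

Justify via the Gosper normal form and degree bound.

Yes. s_k = k*(4*k - 1)/(k + 1).

Compute t_(k+1)/t_k: get (k + 1)*(12*k + 4*(k + 1)**2 + 15)/((k + 3)*(4*k**2 + 12*k + 3)).
Gosper form: A/B · C(k+1)/C(k) with A=k + 1, B=k + 3, C=k**2 + 3*k + 3/4.
f must satisfy (k + 1)·f(k+1) − (k + 2)·f(k) = k**2 + 3*k + 3/4.
deg f ≤ 2 (via 1,1,2).
Match coefficients ⇒ f(k) = k*(4*k - 1)/4.
Get s_k = R·t_k = k*(4*k - 1)/(k + 1) with R(k) = B(k−1)f(k)/C(k) = k*(k + 2)*(4*k - 1)/(4*k**2 + 12*k + 3).
Δs = (4*k**2 + 12*k + 3)/(k**2 + 3*k + 2), as required.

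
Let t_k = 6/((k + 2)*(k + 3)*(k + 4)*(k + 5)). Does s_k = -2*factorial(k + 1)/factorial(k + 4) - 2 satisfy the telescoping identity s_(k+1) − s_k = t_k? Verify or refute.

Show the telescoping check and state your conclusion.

Valid: the claim telescopes to t_k.

s_(k+1) = -2*factorial(k + 2)/factorial(k + 5) - 2
s_(k+1) − s_k = 6/((k + 2)*(k + 3)*(k + 4)*(k + 5))
(s_(k+1) − s_k) − t_k = 0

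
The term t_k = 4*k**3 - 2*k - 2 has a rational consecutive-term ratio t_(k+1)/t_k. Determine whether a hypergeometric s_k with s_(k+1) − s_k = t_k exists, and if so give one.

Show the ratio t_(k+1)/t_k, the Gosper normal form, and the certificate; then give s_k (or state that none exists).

Compute t_(k+1)/t_k: get (k - 2*(k + 1)**3 + 2)/(-2*k**3 + k + 1).
Factor: A=1; B=1; C=k**3 - k/2 - 1/2.
Solve (1)·f(k+1) − (1)·f(k) = k**3 - k/2 - 1/2.
d = 4 from the (0,0,3) case.
Match coefficients ⇒ f(k) = k*(k**3 - 2*k**2 - 1)/4.
Certificate R = B(k−1)f/C = k*(k**3 - 2*k**2 - 1)/(2*(k - 1)*(2*k**2 + 2*k + 1)) gives s_k = k**4 - 2*k**3 - k.
Δs = 4*k**3 - 2*k - 2, as required.

s_k = k**4 - 2*k**3 - k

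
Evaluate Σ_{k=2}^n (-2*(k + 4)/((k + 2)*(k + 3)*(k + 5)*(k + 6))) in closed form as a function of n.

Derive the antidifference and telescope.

S(n) = (-n**2 - 9*n + 10)/(28*(n**2 + 9*n + 18))

t_(k+1)/t_k = (k + 2)*(k + 5)**2/((k + 4)**2*(k + 7)).
Take A(k)=k + 2, B(k)=k + 7, C(k)=k**2 + 8*k + 16.
Need (k + 2)·f(k+1) − (k + 6)·f(k) = k**2 + 8*k + 16.
From deg A=1, deg B=1, deg C=2: d=4.
Match coefficients ⇒ f(k) = k*(k + 3)*(k + 4)*(k + 7)/20.
Certificate R = B(k−1)f/C = k*(k + 3)*(k + 6)*(k + 7)/(20*(k + 4)) gives s_k = k*(-k - 7)/(10*(k**2 + 7*k + 10)).
Check: Δs_k = 2*(-k - 4)/(k**4 + 16*k**3 + 91*k**2 + 216*k + 180). ✓
s_(n+1) = (-n**2 - 9*n - 8)/(10*(n**2 + 9*n + 18)) and s_(2) = -9/140, so S(n) = (-n**2 - 9*n + 10)/(28*(n**2 + 9*n + 18)).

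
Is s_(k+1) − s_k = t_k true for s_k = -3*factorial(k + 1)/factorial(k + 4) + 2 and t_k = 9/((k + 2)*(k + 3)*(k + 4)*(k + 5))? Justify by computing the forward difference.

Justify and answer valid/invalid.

s_(k+1) = -3*factorial(k + 2)/factorial(k + 5) + 2
s_(k+1) − s_k = 9/((k + 2)*(k + 3)*(k + 4)*(k + 5))
(s_(k+1) − s_k) − t_k = 0

valid (s_(k+1) − s_k reduces to t_k)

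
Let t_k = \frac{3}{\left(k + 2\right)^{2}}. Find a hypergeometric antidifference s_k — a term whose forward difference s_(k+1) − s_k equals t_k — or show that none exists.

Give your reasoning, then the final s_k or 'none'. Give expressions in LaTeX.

none (Gosper's algorithm certifies no s_k)

Step 1: r(k) = (k + 2)**2/(k + 3)**2.
Gosper form: A/B · C(k+1)/C(k) with A=k**2 + 4*k + 4, B=k**2 + 6*k + 9, C=1.
Set up (k**2 + 4*k + 4)·f(k+1) − (k**2 + 4*k + 4)·f(k) − (1) = 0.
Bound: deg f ≤ 0.
Generic f = c0 gives residual -1; -1 = 0 cannot hold, so t_k is not Gosper-summable.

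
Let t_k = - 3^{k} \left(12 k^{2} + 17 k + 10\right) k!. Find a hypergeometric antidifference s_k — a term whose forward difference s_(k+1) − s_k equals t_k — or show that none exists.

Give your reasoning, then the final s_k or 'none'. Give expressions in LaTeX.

s_k = - 3^{k} \left(4 k - 1\right) k!

r(k) = 3*(12*k**3 + 53*k**2 + 80*k + 39)/(12*k**2 + 17*k + 10) after simplifying.
Gosper form: A/B · C(k+1)/C(k) with A=3*k + 3, B=1, C=k**2 + 17*k/12 + 5/6.
Need (3*k + 3)·f(k+1) − (1)·f(k) = k**2 + 17*k/12 + 5/6.
From deg A=1, deg B=0, deg C=2: d=1.
Match coefficients ⇒ f(k) = (4*k - 1)/12.
R(k) = B(k−1)·f(k)/C(k) = (4*k - 1)/(12*k**2 + 17*k + 10); s_k = R·t_k = -3**k*(4*k - 1)*factorial(k).
Check: Δs_k = -3**k*(12*k**2 + 17*k + 10)*factorial(k). ✓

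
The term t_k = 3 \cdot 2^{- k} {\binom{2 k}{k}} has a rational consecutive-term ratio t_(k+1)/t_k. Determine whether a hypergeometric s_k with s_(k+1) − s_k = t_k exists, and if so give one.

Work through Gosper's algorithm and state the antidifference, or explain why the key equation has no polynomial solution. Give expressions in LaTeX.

Step 1: r(k) = (2*k + 1)/(k + 1).
A = 2*k + 1, B = k + 1, C = 1.
f must satisfy (2*k + 1)·f(k+1) − (k)·f(k) = 1.
Bound: deg f ≤ -1.
d = -1 < 0 ⇒ no nonzero polynomial f; not summable.

not Gosper-summable; s_k does not exist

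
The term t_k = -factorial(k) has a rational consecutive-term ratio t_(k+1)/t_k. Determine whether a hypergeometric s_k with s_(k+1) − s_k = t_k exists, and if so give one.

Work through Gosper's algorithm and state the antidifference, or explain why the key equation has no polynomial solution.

Step 1: r(k) = k + 1.
Gosper form: A/B · C(k+1)/C(k) with A=k + 1, B=1, C=1.
f must satisfy (k + 1)·f(k+1) − (1)·f(k) = 1.
d = -1 from the (1,0,0) case.
d = -1 < 0 ⇒ no nonzero polynomial f; not summable.

no hypergeometric antidifference exists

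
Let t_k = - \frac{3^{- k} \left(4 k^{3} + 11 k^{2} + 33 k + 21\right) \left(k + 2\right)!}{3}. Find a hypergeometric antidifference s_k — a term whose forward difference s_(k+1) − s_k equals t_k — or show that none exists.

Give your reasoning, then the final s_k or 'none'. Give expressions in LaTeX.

Ratio r(k) = (4*k**4 + 35*k**3 + 136*k**2 + 270*k + 207)/(3*(4*k**3 + 11*k**2 + 33*k + 21)).
Normal form (A,B,C) = (k/3 + 1, 1, k**3 + 11*k**2/4 + 33*k/4 + 21/4).
Set up (k/3 + 1)·f(k+1) − (1)·f(k) − (k**3 + 11*k**2/4 + 33*k/4 + 21/4) = 0.
From deg A=1, deg B=0, deg C=3: d=2.
Match coefficients ⇒ f(k) = 3*(4*k**2 + 3*k + 2)/4.
R(k) = B(k−1)·f(k)/C(k) = 3*(4*k**2 + 3*k + 2)/(4*k**3 + 11*k**2 + 33*k + 21); s_k = R·t_k = -(4*k**2 + 3*k + 2)*factorial(k + 2)/3**k.
Check: Δs_k = -(4*k**3 + 11*k**2 + 33*k + 21)*factorial(k + 2)/(3*3**k). ✓

s_k = - 3^{- k} \left(4 k^{2} + 3 k + 2\right) \left(k + 2\right)!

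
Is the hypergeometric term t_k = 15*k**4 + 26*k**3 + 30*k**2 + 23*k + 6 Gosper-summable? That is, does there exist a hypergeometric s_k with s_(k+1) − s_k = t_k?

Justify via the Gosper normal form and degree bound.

Yes. s_k = k*(3*k**4 - k**3 + 2*k**2 + 3*k - 1).

t_(k+1)/t_k = (15*k**4 + 86*k**3 + 198*k**2 + 221*k + 100)/(15*k**4 + 26*k**3 + 30*k**2 + 23*k + 6).
Normal form (A,B,C) = (1, 1, k**4 + 26*k**3/15 + 2*k**2 + 23*k/15 + 2/5).
Set up (1)·f(k+1) − (1)·f(k) − (k**4 + 26*k**3/15 + 2*k**2 + 23*k/15 + 2/5) = 0.
deg f ≤ 5 (via 0,0,4).
Coefficient equations give f(k) = k*(3*k**4 - k**3 + 2*k**2 + 3*k - 1)/15.
Get s_k = R·t_k = k*(3*k**4 - k**3 + 2*k**2 + 3*k - 1) with R(k) = B(k−1)f(k)/C(k) = k*(3*k**4 - k**3 + 2*k**2 + 3*k - 1)/(15*k**4 + 26*k**3 + 30*k**2 + 23*k + 6).
Δs = 15*k**4 + 26*k**3 + 30*k**2 + 23*k + 6, as required.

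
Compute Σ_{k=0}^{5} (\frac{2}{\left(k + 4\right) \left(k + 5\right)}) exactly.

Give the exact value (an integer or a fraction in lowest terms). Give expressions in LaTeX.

Compute t_(k+1)/t_k: get (k + 4)/(k + 6).
Factor: A=k + 4; B=k + 6; C=1.
Need (k + 4)·f(k+1) − (k + 5)·f(k) = 1.
Bound: deg f ≤ 1.
A polynomial solution: f(k) = k/4.
So s_k = (B(k−1)f/C)·t_k = (k*(k + 5)/4)·t_k = k/(2*(k + 4)).
Check: Δs_k = 2/(k**2 + 9*k + 20). ✓
Sum = s_(6) − s_(0); s_(6) = 3/10, s_(0) = 0 ⇒ 3/10.

Σ = 3/10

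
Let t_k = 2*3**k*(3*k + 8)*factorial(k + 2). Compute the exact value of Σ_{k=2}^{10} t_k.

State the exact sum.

r(k) = 3*(k + 3)*(3*k + 11)/(3*k + 8) after simplifying.
Factor: A=3*k + 9; B=1; C=k + 8/3.
Key eq: (3*k + 9)·f(k+1) = (1)·f(k) + (k + 8/3).
d = 0 from the (1,0,1) case.
Solving with deg f ≤ 0: f(k) = 1/3.
So s_k = (B(k−1)f/C)·t_k = (1/(3*k + 8))·t_k = 2*3**k*factorial(k + 2).
Verify: 2*3**k*(3*k + 8)*factorial(k + 2) matches t_k.
Evaluate s at k=11 and k=2: 2206196107315200 and 432; difference 2206196107314768.

Σ = 2206196107314768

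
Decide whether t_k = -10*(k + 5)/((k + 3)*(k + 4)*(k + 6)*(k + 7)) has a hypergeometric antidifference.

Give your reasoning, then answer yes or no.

Yes. s_k = 5*k*(-k - 9)/(18*(k**2 + 9*k + 18)).

Compute t_(k+1)/t_k: get (k + 3)*(k + 6)**2/((k + 5)**2*(k + 8)).
A = k + 3, B = k + 8, C = k**2 + 10*k + 25.
Need (k + 3)·f(k+1) − (k + 7)·f(k) = k**2 + 10*k + 25.
Bound: deg f ≤ 4.
Solve for f: f(k) = k*(k + 4)*(k + 5)*(k + 9)/36 (degree 4 ≤ 4).
Then R = B(k−1)f/C = k*(k + 4)*(k + 7)*(k + 9)/(36*(k + 5)), so s_k = R(k)·t_k = 5*k*(-k - 9)/(18*(k**2 + 9*k + 18)).
Verify: 10*(-k - 5)/(k**4 + 20*k**3 + 145*k**2 + 450*k + 504) matches t_k.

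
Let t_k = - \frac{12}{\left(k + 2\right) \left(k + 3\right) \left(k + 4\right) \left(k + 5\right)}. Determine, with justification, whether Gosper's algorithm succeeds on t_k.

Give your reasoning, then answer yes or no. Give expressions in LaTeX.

Yes. s_k = \frac{k \left(- k^{2} - 9 k - 26\right)}{6 \left(k + 2\right) \left(k + 3\right) \left(k + 4\right)}.

Ratio r(k) = (k + 2)/(k + 6).
Gosper form: A/B · C(k+1)/C(k) with A=k + 2, B=k + 6, C=1.
Set up (k + 2)·f(k+1) − (k + 5)·f(k) − (1) = 0.
d = 3 from the (1,1,0) case.
Solve for f: f(k) = k*(k**2 + 9*k + 26)/72 (degree 3 ≤ 3).
So s_k = (B(k−1)f/C)·t_k = (k*(k + 5)*(k**2 + 9*k + 26)/72)·t_k = k*(-k**2 - 9*k - 26)/(6*(k + 2)*(k + 3)*(k + 4)).
s_(k+1) − s_k = -12/(k**4 + 14*k**3 + 71*k**2 + 154*k + 120) = t_k.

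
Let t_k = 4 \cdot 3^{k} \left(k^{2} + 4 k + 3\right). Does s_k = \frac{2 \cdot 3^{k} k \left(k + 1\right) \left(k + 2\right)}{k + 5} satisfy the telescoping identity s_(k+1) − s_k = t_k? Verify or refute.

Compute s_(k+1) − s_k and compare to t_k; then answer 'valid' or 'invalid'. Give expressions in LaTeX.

s_(k+1) = 6*3**k*(k + 1)*(k + 2)*(k + 3)/(k + 6)
s_(k+1) − s_k = 2*3**k*(k + 1)*(k + 2)*(-k*(k + 6) + 3*(k + 3)*(k + 5))/((k + 5)*(k + 6))
(s_(k+1) − s_k) − t_k = 3**(k + 1)*(-4*k**3 - 34*k**2 - 90*k - 60)/(k**2 + 11*k + 30)

Invalid: residual \frac{3^{k + 1} \left(- 4 k^{3} - 34 k^{2} - 90 k - 60\right)}{k^{2} + 11 k + 30} ≠ 0.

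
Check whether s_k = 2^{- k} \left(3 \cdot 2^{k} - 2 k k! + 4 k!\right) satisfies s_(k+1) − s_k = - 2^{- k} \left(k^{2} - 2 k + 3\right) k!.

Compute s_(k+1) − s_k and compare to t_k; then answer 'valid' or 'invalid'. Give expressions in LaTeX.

s_(k+1) = (3*2**k - k**2*factorial(k) + factorial(k))/2**k
s_(k+1) − s_k = -(k**2 - 2*k + 3)*factorial(k)/2**k
(s_(k+1) − s_k) − t_k = 0

Valid — Δs_k = t_k.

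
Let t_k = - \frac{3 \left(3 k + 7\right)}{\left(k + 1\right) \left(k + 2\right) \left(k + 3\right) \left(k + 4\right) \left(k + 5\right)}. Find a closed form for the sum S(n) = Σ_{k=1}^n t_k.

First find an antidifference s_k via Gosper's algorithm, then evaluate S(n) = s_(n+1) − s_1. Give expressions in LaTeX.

t_(k+1)/t_k = (k + 1)*(3*k + 10)/((k + 6)*(3*k + 7)).
Factor: A=k + 1; B=k + 6; C=k + 7/3.
Need (k + 1)·f(k+1) − (k + 5)·f(k) = k + 7/3.
Degrees (1,1,1) ⇒ d ≤ 4.
Solving with deg f ≤ 4: f(k) = k*(k + 2)*(k**2 + 8*k + 19)/36.
R(k) = B(k−1)·f(k)/C(k) = k*(k + 2)*(k + 5)*(k**2 + 8*k + 19)/(12*(3*k + 7)); s_k = R·t_k = k*(-k**2 - 8*k - 19)/(4*(k**3 + 8*k**2 + 19*k + 12)).
Δs = 3*(-3*k - 7)/(k**5 + 15*k**4 + 85*k**3 + 225*k**2 + 274*k + 120), as required.
s_(n+1) = (-n**3 - 11*n**2 - 38*n - 28)/(4*(n**3 + 11*n**2 + 38*n + 40)) and s_(1) = -7/40, so S(n) = 3*n*(-n**2 - 11*n - 38)/(40*(n**3 + 11*n**2 + 38*n + 40)).

S(n) = \frac{3 n \left(- n^{2} - 11 n - 38\right)}{40 \left(n^{3} + 11 n^{2} + 38 n + 40\right)}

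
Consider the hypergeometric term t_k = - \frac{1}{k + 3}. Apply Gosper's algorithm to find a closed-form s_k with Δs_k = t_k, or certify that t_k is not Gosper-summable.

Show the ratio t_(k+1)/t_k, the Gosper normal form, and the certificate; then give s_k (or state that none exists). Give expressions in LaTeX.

none — t_k is not Gosper-summable

Compute t_(k+1)/t_k: get (k + 3)/(k + 4).
So A=k + 3 and B=k + 4, with C=1.
Need (k + 3)·f(k+1) − (k + 3)·f(k) = 1.
deg f ≤ 0 (via 1,1,0).
f = c0 ⇒ A·f(k+1) − B(k−1)·f(k) − C = -1. The system {-1 = 0} is inconsistent; no antidifference.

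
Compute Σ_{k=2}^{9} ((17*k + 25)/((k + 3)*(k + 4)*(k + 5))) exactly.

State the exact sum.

Ratio r(k) = (k + 3)*(17*k + 42)/((k + 6)*(17*k + 25)).
Take A(k)=k + 3, B(k)=k + 6, C(k)=k + 25/17.
Set up (k + 3)·f(k+1) − (k + 5)·f(k) − (k + 25/17) = 0.
Degrees (1,1,1) ⇒ d ≤ 2.
Solve for f: f(k) = k*(19*k + 31)/102 (degree 2 ≤ 2).
R(k) = B(k−1)·f(k)/C(k) = k*(k + 5)*(19*k + 31)/(6*(17*k + 25)); s_k = R·t_k = k*(19*k + 31)/(6*(k + 3)*(k + 4)).
Δs = (17*k + 25)/(k**3 + 12*k**2 + 47*k + 60), as required.
Sum = s_(10) − s_(2); s_(10) = 85/42, s_(2) = 23/30 ⇒ 44/35.

Σ = 44/35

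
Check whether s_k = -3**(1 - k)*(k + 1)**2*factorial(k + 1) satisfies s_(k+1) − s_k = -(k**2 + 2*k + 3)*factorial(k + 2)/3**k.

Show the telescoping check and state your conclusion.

Invalid: residual (k**2 + k + 1)*factorial(k + 1)/3**k ≠ 0.

s_(k+1) = -(k + 2)**2*factorial(k + 2)/3**k
s_(k+1) − s_k = -(k**3 + 3*k**2 + 6*k + 5)*factorial(k + 1)/3**k
(s_(k+1) − s_k) − t_k = (k**2 + k + 1)*factorial(k + 1)/3**k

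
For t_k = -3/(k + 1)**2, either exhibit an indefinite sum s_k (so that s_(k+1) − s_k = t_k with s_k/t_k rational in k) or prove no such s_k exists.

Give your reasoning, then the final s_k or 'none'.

not Gosper-summable; s_k does not exist

Compute t_(k+1)/t_k: get (k + 1)**2/(k + 2)**2.
Factor: A=k**2 + 2*k + 1; B=k**2 + 4*k + 4; C=1.
Need (k**2 + 2*k + 1)·f(k+1) − (k**2 + 2*k + 1)·f(k) = 1.
d = 0 from the (2,2,0) case.
Put f(k) = c0: A·f(k+1) − B(k−1)·f(k) − C = -1; need -1 = 0 — inconsistent ⇒ no f, not summable.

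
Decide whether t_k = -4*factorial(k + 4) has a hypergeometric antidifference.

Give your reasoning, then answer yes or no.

Compute t_(k+1)/t_k: get k + 5.
Factor: A=k + 5; B=1; C=1.
f must satisfy (k + 5)·f(k+1) − (1)·f(k) = 1.
deg f ≤ -1 (via 1,0,0).
Bound -1 < 0, so the key equation has no polynomial solution.

No; the degree bound rules out any f.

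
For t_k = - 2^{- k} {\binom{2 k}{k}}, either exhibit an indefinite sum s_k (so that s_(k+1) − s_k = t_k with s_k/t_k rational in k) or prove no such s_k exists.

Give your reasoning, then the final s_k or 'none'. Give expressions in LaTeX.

none (Gosper's algorithm certifies no s_k)

The ratio is (2*k + 1)/(k + 1).
Normal form (A,B,C) = (2*k + 1, k + 1, 1).
Solve (2*k + 1)·f(k+1) − (k)·f(k) = 1.
From deg A=1, deg B=1, deg C=0: d=-1.
d = -1 < 0 ⇒ no nonzero polynomial f; not summable.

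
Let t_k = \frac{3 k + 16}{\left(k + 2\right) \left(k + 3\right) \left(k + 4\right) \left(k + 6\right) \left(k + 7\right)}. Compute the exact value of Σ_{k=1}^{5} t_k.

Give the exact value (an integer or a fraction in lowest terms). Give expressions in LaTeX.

The ratio is (k + 2)*(k + 6)*(3*k + 19)/((k + 5)*(k + 8)*(3*k + 16)).
Take A(k)=k + 2, B(k)=k + 8, C(k)=k**2 + 31*k/3 + 80/3.
Set up (k + 2)·f(k+1) − (k + 7)·f(k) − (k**2 + 31*k/3 + 80/3) = 0.
From deg A=1, deg B=1, deg C=2: d=5.
Solve for f: f(k) = k*(k + 4)*(k + 5)*(k**2 + 11*k + 36)/108 (degree 5 ≤ 5).
Then R = B(k−1)f/C = k*(k + 4)*(k + 7)*(k**2 + 11*k + 36)/(36*(3*k + 16)), so s_k = R(k)·t_k = k*(k**2 + 11*k + 36)/(36*(k**3 + 11*k**2 + 36*k + 36)).
Check: Δs_k = (3*k + 16)/(k**5 + 22*k**4 + 185*k**3 + 740*k**2 + 1404*k + 1008). ✓
Sum = s_(6) − s_(1); s_(6) = 23/864, s_(1) = 1/63 ⇒ 65/6048.

Σ = 65/6048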